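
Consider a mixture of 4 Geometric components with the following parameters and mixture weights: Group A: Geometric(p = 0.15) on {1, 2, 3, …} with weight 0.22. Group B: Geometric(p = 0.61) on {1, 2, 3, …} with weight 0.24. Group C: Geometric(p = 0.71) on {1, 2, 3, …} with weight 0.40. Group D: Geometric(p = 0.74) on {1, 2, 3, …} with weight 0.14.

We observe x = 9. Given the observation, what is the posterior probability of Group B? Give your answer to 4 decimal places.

By Bayes' theorem, P(k | x) = π_k f_k(x) / Σ_j π_j f_j(x).
Evaluate each component's likelihood at the observed value:
  f_A = 0.15·(1−0.15)^8 = 0.15·0.272491 = 0.0408736
  f_B = 0.61·(1−0.61)^8 = 0.61·0.000535201 = 0.000326473
  f_C = 0.71·(1−0.71)^8 = 0.71·5.00246e-05 = 3.55175e-05
  f_D = 0.74·(1−0.74)^8 = 0.74·2.08827e-05 = 1.54532e-05
Weight by the priors:
  π_A·f_A = 0.22 × 0.0408736 = 0.00899219
  π_B·f_B = 0.24 × 0.000326473 = 7.83534e-05
  π_C·f_C = 0.40 × 3.55175e-05 = 1.4207e-05
  π_D·f_D = 0.14 × 1.54532e-05 = 2.16345e-06
Sum: 0.00899219 + 7.83534e-05 + 1.4207e-05 + 2.16345e-06 = 0.00908691
Responsibility of Group B: 7.83534e-05 / 0.00908691 ≈ 0.0086

0.0086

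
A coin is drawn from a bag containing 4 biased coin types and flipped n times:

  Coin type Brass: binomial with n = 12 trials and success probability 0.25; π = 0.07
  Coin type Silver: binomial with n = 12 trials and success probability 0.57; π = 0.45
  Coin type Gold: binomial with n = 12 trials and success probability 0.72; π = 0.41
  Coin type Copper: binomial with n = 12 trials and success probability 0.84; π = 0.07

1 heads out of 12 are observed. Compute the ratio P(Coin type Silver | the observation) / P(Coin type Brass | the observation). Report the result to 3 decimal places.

0.032

Since P(k|x) ∝ π_k f_k(x), the posterior odds are π_i f_i(x) / (π_j f_j(x)).
Component likelihoods at x = 1 heads out of 12:
  p_Brass = 0.126705
  p_Silver = 0.000635637
  p_Gold = 7.16559e-06
  p_Copper = 1.77329e-08
Posterior odds = (π_Silver·p_Silver) / (π_Brass·p_Brass) = (0.45·0.000635637) / (0.07·0.126705) = 0.000286037 / 0.00886938 ≈ 0.032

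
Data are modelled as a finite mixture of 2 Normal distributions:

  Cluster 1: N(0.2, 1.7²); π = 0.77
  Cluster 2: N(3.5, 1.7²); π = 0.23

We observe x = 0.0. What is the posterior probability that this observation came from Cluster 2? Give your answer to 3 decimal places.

P(component k | x) = π_k·f_k(x) / marginal(x), where marginal(x) = Σ_j π_j·f_j(x).
Normal densities:
  f_1 = 0.233054
  f_2 = 0.0281856
Unnormalised posteriors:
  π_1·f_1 = 0.77 × 0.233054 = 0.179451
  π_2·f_2 = 0.23 × 0.0281856 = 0.00648269
Marginal: 0.179451 + 0.00648269 = 0.185934
So the posterior for Cluster 2 is 0.00648269 / 0.185934 ≈ 0.035.

0.035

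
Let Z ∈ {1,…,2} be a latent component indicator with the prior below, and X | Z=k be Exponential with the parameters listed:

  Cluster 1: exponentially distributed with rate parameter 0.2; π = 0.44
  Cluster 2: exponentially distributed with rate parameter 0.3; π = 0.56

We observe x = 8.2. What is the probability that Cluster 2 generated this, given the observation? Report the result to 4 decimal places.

0.4568

By Bayes' theorem, P(k | x) = w_k f_k(x) / Σ_j w_j f_j(x).
Evaluate each component's likelihood at the observed value:
  f_1 = 0.2·e^(−0.2·8.2) = 0.2·e^(−1.6400) = 0.038796
  f_2 = 0.3·e^(−0.3·8.2) = 0.3·e^(−2.4600) = 0.0256305
Multiply by the mixture weights:
  w_1·f_1 = 0.44 × 0.038796 = 0.0170702
  w_2·f_2 = 0.56 × 0.0256305 = 0.0143531
Denominator: 0.0170702 + 0.0143531 = 0.0314233
Responsibility of Cluster 2: 0.0143531 / 0.0314233 ≈ 0.4568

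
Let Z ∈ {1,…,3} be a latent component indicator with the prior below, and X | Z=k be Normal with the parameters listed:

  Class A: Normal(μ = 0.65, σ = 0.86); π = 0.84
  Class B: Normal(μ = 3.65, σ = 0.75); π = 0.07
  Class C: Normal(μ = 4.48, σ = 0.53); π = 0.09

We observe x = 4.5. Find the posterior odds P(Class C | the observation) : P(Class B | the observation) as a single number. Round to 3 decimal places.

3.456

Since P(k|x) ∝ w_k f_k(x), the posterior odds are w_i f_i(x) / (w_j f_j(x)).
Evaluate each component's likelihood at the observed value:
  L_A = (1/(0.86·√(2π)))·exp(−(4.5−0.65)²/(2·0.86²)) = 0.463886·exp(-10.02062) = 2.06306e-05
  L_B = (1/(0.75·√(2π)))·exp(−(4.5−3.65)²/(2·0.75²)) = 0.531923·exp(-0.64222) = 0.279856
  L_C = (1/(0.53·√(2π)))·exp(−(4.5−4.48)²/(2·0.53²)) = 0.752721·exp(-0.00071) = 0.752186
Posterior odds = (w_C·L_C) / (w_B·L_B) = (0.09·0.752186) / (0.07·0.279856) = 0.0676967 / 0.0195899 ≈ 3.456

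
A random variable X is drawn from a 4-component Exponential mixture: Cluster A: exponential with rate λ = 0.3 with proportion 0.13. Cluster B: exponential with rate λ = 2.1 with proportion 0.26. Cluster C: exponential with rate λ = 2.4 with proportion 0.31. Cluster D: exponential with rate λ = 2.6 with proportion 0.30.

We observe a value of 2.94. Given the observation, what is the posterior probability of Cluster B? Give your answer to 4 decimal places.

Posterior ∝ prior × likelihood, so P(k | x) ∝ π_k f_k(x); normalise over all components.
Exponential densities:
  p_A = 0.3·e^(−0.3·2.94) = 0.3·e^(−0.8820) = 0.124186
  p_B = 2.1·e^(−2.1·2.94) = 2.1·e^(−6.1740) = 0.00437406
  p_C = 2.4·e^(−2.4·2.94) = 2.4·e^(−7.0560) = 0.00206933
  p_D = 2.6·e^(−2.6·2.94) = 2.6·e^(−7.6440) = 0.00124516
Unnormalised posteriors:
  π_A·p_A = 0.13 × 0.124186 = 0.0161442
  π_B·p_B = 0.26 × 0.00437406 = 0.00113726
  π_C·p_C = 0.31 × 0.00206933 = 0.000641492
  π_D·p_D = 0.30 × 0.00124516 = 0.000373549
Normaliser: 0.0161442 + 0.00113726 + 0.000641492 + 0.000373549 = 0.0182965
Responsibility of Cluster B: 0.00113726 / 0.0182965 ≈ 0.0622

0.0622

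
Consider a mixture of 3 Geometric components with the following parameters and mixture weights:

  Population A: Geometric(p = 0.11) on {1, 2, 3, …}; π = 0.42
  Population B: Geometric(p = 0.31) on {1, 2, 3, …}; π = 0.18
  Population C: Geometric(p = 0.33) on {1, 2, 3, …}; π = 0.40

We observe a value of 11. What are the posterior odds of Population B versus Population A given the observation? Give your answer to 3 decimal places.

0.095

The posterior odds equal the prior odds times the likelihood ratio: (π_i/π_j)·(f_i(x)/f_j(x)).
Geometric probabilities:
  p_A = 0.0342999
  p_B = 0.0075832
  p_C = 0.00601536
Odds = (0.18/0.42) × (0.0075832/0.0342999) = 0.428571 × 0.221085 ≈ 0.095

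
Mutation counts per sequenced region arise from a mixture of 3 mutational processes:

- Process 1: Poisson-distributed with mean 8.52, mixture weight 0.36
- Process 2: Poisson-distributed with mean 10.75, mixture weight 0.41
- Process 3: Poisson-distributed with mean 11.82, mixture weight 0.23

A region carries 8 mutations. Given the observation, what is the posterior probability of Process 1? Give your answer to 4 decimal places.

0.4739

By Bayes' theorem, P(k | x) = P(Z=k) f_k(x) / Σ_j P(Z=j) f_j(x).
Poisson probabilities:
  L_1 = e^(−8.52)·8.52^8/8! = 0.137343
  L_2 = e^(−10.75)·10.75^8/8! = 0.0948596
  L_3 = e^(−11.82)·11.82^8/8! = 0.0695118
Unnormalised posteriors:
  P(Z=1)·L_1 = 0.36 × 0.137343 = 0.0494436
  P(Z=2)·L_2 = 0.41 × 0.0948596 = 0.0388925
  P(Z=3)·L_3 = 0.23 × 0.0695118 = 0.0159877
Normaliser: 0.0494436 + 0.0388925 + 0.0159877 = 0.104324
P(Process 1 | data) ≈ 0.4739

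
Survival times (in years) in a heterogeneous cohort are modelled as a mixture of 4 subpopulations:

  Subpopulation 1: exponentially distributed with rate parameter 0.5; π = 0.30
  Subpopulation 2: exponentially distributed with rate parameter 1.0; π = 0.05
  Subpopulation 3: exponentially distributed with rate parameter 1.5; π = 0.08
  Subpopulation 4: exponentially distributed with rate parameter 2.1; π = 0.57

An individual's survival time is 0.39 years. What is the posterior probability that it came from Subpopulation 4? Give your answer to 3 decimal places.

P(component k | x) = P(Z=k)·f_k(x) / marginal(x), where marginal(x) = Σ_j P(Z=j)·f_j(x).
Exponential densities:
  L_1 = 0.5·e^(−0.5·0.39) = 0.5·e^(−0.1950) = 0.411417
  L_2 = 1.0·e^(−1.0·0.39) = 1.0·e^(−0.3900) = 0.677057
  L_3 = 1.5·e^(−1.5·0.39) = 1.5·e^(−0.5850) = 0.835659
  L_4 = 2.1·e^(−2.1·0.39) = 2.1·e^(−0.8190) = 0.925832
Prior × likelihood for each component:
  P(Z=1)·L_1 = 0.30 × 0.411417 = 0.123425
  P(Z=2)·L_2 = 0.05 × 0.677057 = 0.0338528
  P(Z=3)·L_3 = 0.08 × 0.835659 = 0.0668527
  P(Z=4)·L_4 = 0.57 × 0.925832 = 0.527724
Sum: 0.123425 + 0.0338528 + 0.0668527 + 0.527724 = 0.751855
P(Subpopulation 4 | 0.39 years) ≈ 0.702

0.702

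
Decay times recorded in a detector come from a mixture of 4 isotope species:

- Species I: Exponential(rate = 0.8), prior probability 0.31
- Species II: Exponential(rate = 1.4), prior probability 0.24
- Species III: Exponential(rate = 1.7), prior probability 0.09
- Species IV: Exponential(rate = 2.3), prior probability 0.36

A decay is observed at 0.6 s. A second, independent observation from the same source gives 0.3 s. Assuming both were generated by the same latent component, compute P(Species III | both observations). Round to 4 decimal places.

Apply Bayes' rule: the posterior for each component is proportional to its prior times its likelihood at x.
Since both observations come from the same component, the likelihood for component k is f_k(x₁)·f_k(x₂).
  L_I = [0.8·e^(−0.8·0.6) = 0.8·e^(−0.4800) = 0.495027] × [0.629302] = 0.311521
  L_II = [1.4·e^(−1.4·0.6) = 1.4·e^(−0.8400) = 0.604395] × [0.919866] = 0.555962
  L_III = [1.7·e^(−1.7·0.6) = 1.7·e^(−1.0200) = 0.613011] × [1.02084] = 0.625788
  L_IV = [2.3·e^(−2.3·0.6) = 2.3·e^(−1.3800) = 0.578631] × [1.15362] = 0.667523
Unnormalised posteriors:
  P(Z=I)·L_I = 0.31 × 0.311521 = 0.0965716
  P(Z=II)·L_II = 0.24 × 0.555962 = 0.133431
  P(Z=III)·L_III = 0.09 × 0.625788 = 0.0563209
  P(Z=IV)·L_IV = 0.36 × 0.667523 = 0.240308
Normaliser: 0.0965716 + 0.133431 + 0.0563209 + 0.240308 = 0.526632
Responsibility of Species III: 0.0563209 / 0.526632 ≈ 0.1069

0.1069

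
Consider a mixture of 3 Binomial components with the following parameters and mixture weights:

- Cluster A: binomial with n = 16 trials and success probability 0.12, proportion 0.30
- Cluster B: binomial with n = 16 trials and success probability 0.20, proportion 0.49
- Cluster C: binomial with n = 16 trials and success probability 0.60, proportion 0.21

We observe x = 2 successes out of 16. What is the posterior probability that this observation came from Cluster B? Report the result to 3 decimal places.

0.544

By Bayes' theorem, P(k | x) = P(Z=k) f_k(x) / Σ_j P(Z=j) f_j(x).
Evaluate each component's likelihood at the observed value:
  L_A = C(16,2)·0.12^2·0.88^14 = 120·0.0144·0.167016 = 0.288603
  L_B = C(16,2)·0.20^2·0.80^14 = 120·0.04·0.0439805 = 0.211106
  L_C = C(16,2)·0.60^2·0.40^14 = 120·0.36·2.68435e-06 = 0.000115964
Weight by the priors:
  P(Z=A)·L_A = 0.30 × 0.288603 = 0.086581
  P(Z=B)·L_B = 0.49 × 0.211106 = 0.103442
  P(Z=C)·L_C = 0.21 × 0.000115964 = 2.43525e-05
Marginal: 0.086581 + 0.103442 + 2.43525e-05 = 0.190047
P(Cluster B | 2 successes out of 16) = 0.103442 / 0.190047 ≈ 0.544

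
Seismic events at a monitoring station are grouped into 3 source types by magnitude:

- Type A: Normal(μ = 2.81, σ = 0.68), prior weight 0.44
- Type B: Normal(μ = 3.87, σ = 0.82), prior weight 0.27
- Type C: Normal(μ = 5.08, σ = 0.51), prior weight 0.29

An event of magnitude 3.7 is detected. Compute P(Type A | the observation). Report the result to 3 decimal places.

0.449

By Bayes' theorem, P(k | x) = π_k f_k(x) / Σ_j π_j f_j(x).
Evaluate each component's likelihood at the observed value:
  p_A = (1/(0.68·√(2π)))·exp(−(3.7−2.81)²/(2·0.68²)) = 0.586680·exp(-0.85651) = 0.249129
  p_B = (1/(0.82·√(2π)))·exp(−(3.7−3.87)²/(2·0.82²)) = 0.486515·exp(-0.02149) = 0.476171
  p_C = (1/(0.51·√(2π)))·exp(−(3.7−5.08)²/(2·0.51²)) = 0.782240·exp(-3.66090) = 0.0201109
Multiply by the mixture weights:
  π_A·p_A = 0.44 × 0.249129 = 0.109617
  π_B·p_B = 0.27 × 0.476171 = 0.128566
  π_C·p_C = 0.29 × 0.0201109 = 0.00583216
Normaliser: 0.109617 + 0.128566 + 0.00583216 = 0.244015
Responsibility of Type A: 0.109617 / 0.244015 ≈ 0.449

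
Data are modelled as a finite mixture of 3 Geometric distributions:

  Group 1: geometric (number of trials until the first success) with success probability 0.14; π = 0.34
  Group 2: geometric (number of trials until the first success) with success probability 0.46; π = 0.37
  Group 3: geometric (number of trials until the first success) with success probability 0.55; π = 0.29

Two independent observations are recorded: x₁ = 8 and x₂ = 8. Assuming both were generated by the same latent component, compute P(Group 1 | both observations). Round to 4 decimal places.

0.9814

Posterior ∝ prior × likelihood, so P(k | x) ∝ π_k f_k(x); normalise over all components.
Since both observations come from the same component, the likelihood for component k is f_k(x₁)·f_k(x₂).
  p_1 = [0.14·(1−0.14)^7 = 0.14·0.347928 = 0.0487099] × [0.0487099] = 0.00237265
  p_2 = [0.46·(1−0.46)^7 = 0.46·0.0133893 = 0.00615906] × [0.00615906] = 3.7934e-05
  p_3 = [0.55·(1−0.55)^7 = 0.55·0.00373669 = 0.00205518] × [0.00205518] = 4.22377e-06
Weight by the priors:
  π_1·p_1 = 0.34 × 0.00237265 = 0.000806702
  π_2·p_2 = 0.37 × 3.7934e-05 = 1.40356e-05
  π_3·p_3 = 0.29 × 4.22377e-06 = 1.22489e-06
Normaliser: 0.000806702 + 1.40356e-05 + 1.22489e-06 = 0.000821963
Responsibility of Group 1: 0.000806702 / 0.000821963 ≈ 0.9814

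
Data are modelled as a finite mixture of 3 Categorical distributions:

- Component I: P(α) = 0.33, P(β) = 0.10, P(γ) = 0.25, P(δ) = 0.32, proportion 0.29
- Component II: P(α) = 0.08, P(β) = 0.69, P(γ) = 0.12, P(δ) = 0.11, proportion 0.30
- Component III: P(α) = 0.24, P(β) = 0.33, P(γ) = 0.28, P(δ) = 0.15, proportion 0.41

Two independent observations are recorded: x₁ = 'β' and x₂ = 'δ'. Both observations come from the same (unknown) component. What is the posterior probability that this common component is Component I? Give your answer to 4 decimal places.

0.1773

P(component k | x) = P(Z=k)·f_k(x) / marginal(x), where marginal(x) = Σ_j P(Z=j)·f_j(x).
Since both observations come from the same component, the likelihood for component k is f_k(x₁)·f_k(x₂).
  f_I = [0.1] × [0.32] = 0.032
  f_II = [0.69] × [0.11] = 0.0759
  f_III = [0.33] × [0.15] = 0.0495
Unnormalised posteriors:
  P(Z=I)·f_I = 0.29 × 0.032 = 0.00928
  P(Z=II)·f_II = 0.30 × 0.0759 = 0.02277
  P(Z=III)·f_III = 0.41 × 0.0495 = 0.020295
Evidence: 0.00928 + 0.02277 + 0.020295 = 0.052345
So the posterior for Component I is 0.00928 / 0.052345 ≈ 0.1773.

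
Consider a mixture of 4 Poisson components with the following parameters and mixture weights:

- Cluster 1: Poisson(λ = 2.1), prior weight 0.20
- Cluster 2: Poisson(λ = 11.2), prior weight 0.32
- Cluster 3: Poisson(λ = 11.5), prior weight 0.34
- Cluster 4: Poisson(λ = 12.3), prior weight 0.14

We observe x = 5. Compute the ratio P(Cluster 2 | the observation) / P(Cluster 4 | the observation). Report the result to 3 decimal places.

Posterior odds = (π_i f_i(x)) / (π_j f_j(x)); the normalising sum cancels.
Poisson probabilities:
  p_1 = 0.041677
  p_2 = 0.0200822
  p_3 = 0.0169794
  p_4 = 0.0106788
0.00642629 / 0.00149503 ≈ 4.298

4.298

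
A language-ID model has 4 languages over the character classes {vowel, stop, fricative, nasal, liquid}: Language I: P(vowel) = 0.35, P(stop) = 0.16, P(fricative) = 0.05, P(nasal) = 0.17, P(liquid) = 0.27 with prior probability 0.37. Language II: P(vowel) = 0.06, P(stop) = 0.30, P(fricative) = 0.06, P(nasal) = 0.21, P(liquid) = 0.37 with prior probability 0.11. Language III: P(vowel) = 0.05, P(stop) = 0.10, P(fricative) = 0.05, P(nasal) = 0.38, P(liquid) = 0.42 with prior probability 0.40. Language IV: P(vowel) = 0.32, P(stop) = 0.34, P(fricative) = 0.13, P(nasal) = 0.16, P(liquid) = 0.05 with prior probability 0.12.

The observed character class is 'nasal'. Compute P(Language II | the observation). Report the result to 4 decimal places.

0.0898

P(component k | x) = π_k·f_k(x) / marginal(x), where marginal(x) = Σ_j π_j·f_j(x).
Evaluate each component's likelihood at the observed value:
  L_I = 0.17
  L_II = 0.21
  L_III = 0.38
  L_IV = 0.16
Multiply by the mixture weights:
  π_I·L_I = 0.37 × 0.17 = 0.0629
  π_II·L_II = 0.11 × 0.21 = 0.0231
  π_III·L_III = 0.40 × 0.38 = 0.152
  π_IV·L_IV = 0.12 × 0.16 = 0.0192
Marginal: 0.0629 + 0.0231 + 0.152 + 0.0192 = 0.2572
Responsibility of Language II: 0.0231 / 0.2572 ≈ 0.0898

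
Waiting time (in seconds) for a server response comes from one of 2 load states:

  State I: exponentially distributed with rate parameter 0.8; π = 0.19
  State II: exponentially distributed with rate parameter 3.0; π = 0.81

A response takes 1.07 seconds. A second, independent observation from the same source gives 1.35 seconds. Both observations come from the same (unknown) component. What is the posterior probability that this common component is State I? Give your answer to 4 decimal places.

0.7739

The responsibility of component k is π_k f_k(x) divided by Σ_j π_j f_j(x).
Since both observations come from the same component, the likelihood for component k is f_k(x₁)·f_k(x₂).
  p_I = [0.339886] × [0.271676] = 0.0923391
  p_II = [0.12107] × [0.0522671] = 0.00632797
Multiply by the mixture weights:
  π_I·p_I = 0.19 × 0.0923391 = 0.0175444
  π_II·p_II = 0.81 × 0.00632797 = 0.00512566
Normaliser: 0.0175444 + 0.00512566 = 0.0226701
Responsibility of State I: 0.0175444 / 0.0226701 ≈ 0.7739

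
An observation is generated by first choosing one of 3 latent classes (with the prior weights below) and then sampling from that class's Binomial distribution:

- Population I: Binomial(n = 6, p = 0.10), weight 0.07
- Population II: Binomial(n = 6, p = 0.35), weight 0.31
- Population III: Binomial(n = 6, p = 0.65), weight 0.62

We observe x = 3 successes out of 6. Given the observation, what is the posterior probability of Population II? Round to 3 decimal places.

P(component k | x) = w_k·f_k(x) / marginal(x), where marginal(x) = Σ_j w_j·f_j(x).
Component likelihoods at x = 3 successes out of 6:
  f_I = 0.01458
  f_II = 0.235491
  f_III = 0.235491
Prior × likelihood for each component:
  w_I·f_I = 0.07 × 0.01458 = 0.0010206
  w_II·f_II = 0.31 × 0.235491 = 0.0730022
  w_III·f_III = 0.62 × 0.235491 = 0.146004
Denominator: 0.0010206 + 0.0730022 + 0.146004 = 0.220027
P(Population II | x) = 0.0730022 / 0.220027 ≈ 0.332

0.332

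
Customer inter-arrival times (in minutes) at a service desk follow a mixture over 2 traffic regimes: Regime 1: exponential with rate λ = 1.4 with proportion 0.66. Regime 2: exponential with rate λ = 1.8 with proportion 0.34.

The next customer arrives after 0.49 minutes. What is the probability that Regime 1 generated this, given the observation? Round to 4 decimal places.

The responsibility of component k is w_k f_k(x) divided by Σ_j w_j f_j(x).
Evaluate each component's likelihood at the observed value:
  f_1 = 1.4·e^(−1.4·0.49) = 1.4·e^(−0.6860) = 0.705021
  f_2 = 1.8·e^(−1.8·0.49) = 1.8·e^(−0.8820) = 0.745118
Weight by the priors:
  w_1·f_1 = 0.66 × 0.705021 = 0.465314
  w_2·f_2 = 0.34 × 0.745118 = 0.25334
Marginal: 0.465314 + 0.25334 = 0.718654
Responsibility of Regime 1: 0.465314 / 0.718654 ≈ 0.6475

0.6475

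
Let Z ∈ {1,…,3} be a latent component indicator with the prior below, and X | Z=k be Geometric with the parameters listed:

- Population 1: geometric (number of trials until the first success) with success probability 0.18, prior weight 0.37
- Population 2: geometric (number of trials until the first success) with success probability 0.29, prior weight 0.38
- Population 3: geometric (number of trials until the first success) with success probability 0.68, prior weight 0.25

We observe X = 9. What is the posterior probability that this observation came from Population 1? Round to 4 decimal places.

P(component k | x) = w_k·f_k(x) / marginal(x), where marginal(x) = Σ_j w_j·f_j(x).
Geometric probabilities:
  f_1 = 0.18·(1−0.18)^8 = 0.18·0.204414 = 0.0367945
  f_2 = 0.29·(1−0.29)^8 = 0.29·0.0645754 = 0.0187269
  f_3 = 0.68·(1−0.68)^8 = 0.68·0.000109951 = 7.47668e-05
Prior × likelihood for each component:
  w_1·f_1 = 0.37 × 0.0367945 = 0.013614
  w_2·f_2 = 0.38 × 0.0187269 = 0.0071162
  w_3·f_3 = 0.25 × 7.47668e-05 = 1.86917e-05
Evidence: 0.013614 + 0.0071162 + 1.86917e-05 = 0.0207489
P(Population 1 | x) ≈ 0.6561

0.6561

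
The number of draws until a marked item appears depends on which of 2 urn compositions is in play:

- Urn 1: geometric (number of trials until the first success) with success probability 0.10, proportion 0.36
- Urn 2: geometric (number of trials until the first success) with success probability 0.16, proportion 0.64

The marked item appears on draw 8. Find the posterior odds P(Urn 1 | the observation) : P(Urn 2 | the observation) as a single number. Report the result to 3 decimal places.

Since P(k|x) ∝ w_k f_k(x), the posterior odds are w_i f_i(x) / (w_j f_j(x)).
Component likelihoods at x = 8:
  p_1 = 0.0478297
  p_2 = 0.0472145
Odds = (0.36/0.64) × (0.0478297/0.0472145) = 0.5625 × 1.01303 ≈ 0.570

0.570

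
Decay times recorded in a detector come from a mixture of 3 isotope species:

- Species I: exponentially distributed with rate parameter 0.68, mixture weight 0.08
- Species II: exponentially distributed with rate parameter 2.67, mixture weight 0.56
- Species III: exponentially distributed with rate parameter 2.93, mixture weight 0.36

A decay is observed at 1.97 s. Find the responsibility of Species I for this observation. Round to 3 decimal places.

Posterior ∝ prior × likelihood, so P(k | x) ∝ w_k f_k(x); normalise over all components.
Exponential densities:
  p_I = 0.68·e^(−0.68·1.97) = 0.68·e^(−1.3396) = 0.178126
  p_II = 2.67·e^(−2.67·1.97) = 2.67·e^(−5.2599) = 0.0138729
  p_III = 2.93·e^(−2.93·1.97) = 2.93·e^(−5.7721) = 0.00912171
Multiply by the mixture weights:
  w_I·p_I = 0.08 × 0.178126 = 0.0142501
  w_II·p_II = 0.56 × 0.0138729 = 0.0077688
  w_III·p_III = 0.36 × 0.00912171 = 0.00328382
Denominator: 0.0142501 + 0.0077688 + 0.00328382 = 0.0253027
Responsibility of Species I: 0.0142501 / 0.0253027 ≈ 0.563

0.563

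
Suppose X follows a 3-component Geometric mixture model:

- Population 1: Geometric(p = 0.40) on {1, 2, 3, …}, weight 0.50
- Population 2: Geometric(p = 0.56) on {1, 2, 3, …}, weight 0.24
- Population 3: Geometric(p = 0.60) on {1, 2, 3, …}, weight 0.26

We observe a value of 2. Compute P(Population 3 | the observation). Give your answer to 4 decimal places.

Posterior ∝ prior × likelihood, so P(k | x) ∝ w_k f_k(x); normalise over all components.
Evaluate each component's likelihood at the observed value:
  f_1 = 0.40·(1−0.40)^1 = 0.40·0.6 = 0.24
  f_2 = 0.56·(1−0.56)^1 = 0.56·0.44 = 0.2464
  f_3 = 0.60·(1−0.60)^1 = 0.60·0.4 = 0.24
Weight by the priors:
  w_1·f_1 = 0.50 × 0.24 = 0.12
  w_2·f_2 = 0.24 × 0.2464 = 0.059136
  w_3·f_3 = 0.26 × 0.24 = 0.0624
Marginal: 0.12 + 0.059136 + 0.0624 = 0.241536
P(Population 3 | x) = 0.0624 / 0.241536 ≈ 0.2583

0.2583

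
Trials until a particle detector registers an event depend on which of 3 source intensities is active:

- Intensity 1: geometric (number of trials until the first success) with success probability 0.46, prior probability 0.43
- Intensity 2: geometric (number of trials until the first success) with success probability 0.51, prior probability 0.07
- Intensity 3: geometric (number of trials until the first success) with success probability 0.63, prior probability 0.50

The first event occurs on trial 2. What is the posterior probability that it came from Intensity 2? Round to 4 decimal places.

0.0726

Posterior ∝ prior × likelihood, so P(k | x) ∝ π_k f_k(x); normalise over all components.
Evaluate each component's likelihood at the observed value:
  f_1 = 0.46·(1−0.46)^1 = 0.46·0.54 = 0.2484
  f_2 = 0.51·(1−0.51)^1 = 0.51·0.49 = 0.2499
  f_3 = 0.63·(1−0.63)^1 = 0.63·0.37 = 0.2331
Weight by the priors:
  π_1·f_1 = 0.43 × 0.2484 = 0.106812
  π_2·f_2 = 0.07 × 0.2499 = 0.017493
  π_3·f_3 = 0.50 × 0.2331 = 0.11655
Sum: 0.106812 + 0.017493 + 0.11655 = 0.240855
So the posterior for Intensity 2 is 0.017493 / 0.240855 ≈ 0.0726.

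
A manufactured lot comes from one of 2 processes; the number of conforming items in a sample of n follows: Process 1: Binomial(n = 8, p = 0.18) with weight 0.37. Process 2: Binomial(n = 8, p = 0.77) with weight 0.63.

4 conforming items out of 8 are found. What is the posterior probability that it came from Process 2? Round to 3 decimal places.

0.779

Apply Bayes' rule: the posterior for each component is proportional to its prior times its likelihood at x.
Binomial probabilities:
  L_1 = C(8,4)·0.18^4·0.82^4 = 70·0.00104976·0.452122 = 0.0332234
  L_2 = C(8,4)·0.77^4·0.23^4 = 70·0.35153·0.00279841 = 0.0688608
Multiply by the mixture weights:
  π_1·L_1 = 0.37 × 0.0332234 = 0.0122926
  π_2·L_2 = 0.63 × 0.0688608 = 0.0433823
Denominator: 0.0122926 + 0.0433823 = 0.055675
P(Process 2 | 4 conforming items out of 8) ≈ 0.779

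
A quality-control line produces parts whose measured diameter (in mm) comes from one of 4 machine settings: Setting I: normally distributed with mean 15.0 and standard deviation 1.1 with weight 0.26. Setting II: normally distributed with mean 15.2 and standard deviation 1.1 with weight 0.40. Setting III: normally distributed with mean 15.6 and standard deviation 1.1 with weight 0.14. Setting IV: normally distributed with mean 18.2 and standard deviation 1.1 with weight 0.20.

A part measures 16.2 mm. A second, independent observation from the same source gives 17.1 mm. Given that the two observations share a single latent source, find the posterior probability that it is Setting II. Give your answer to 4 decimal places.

0.3877

Apply Bayes' rule: the posterior for each component is proportional to its prior times its likelihood at x.
Since both observations come from the same component, the likelihood for component k is f_k(x₁)·f_k(x₂).
  f_I = [(1/(1.1·√(2π)))·exp(−(16.2−15.0)²/(2·1.1²)) = 0.362675·exp(-0.59504) = 0.20003] × [0.0586268] = 0.0117271
  f_II = [(1/(1.1·√(2π)))·exp(−(16.2−15.2)²/(2·1.1²)) = 0.362675·exp(-0.41322) = 0.239915] × [0.0815952] = 0.0195759
  f_III = [(1/(1.1·√(2π)))·exp(−(16.2−15.6)²/(2·1.1²)) = 0.362675·exp(-0.14876) = 0.312544] × [0.14313] = 0.0447345
  f_IV = [(1/(1.1·√(2π)))·exp(−(16.2−18.2)²/(2·1.1²)) = 0.362675·exp(-1.65289) = 0.0694505] × [0.219973] = 0.0152773
Multiply by the mixture weights:
  P(Z=I)·f_I = 0.26 × 0.0117271 = 0.00304905
  P(Z=II)·f_II = 0.40 × 0.0195759 = 0.00783036
  P(Z=III)·f_III = 0.14 × 0.0447345 = 0.00626283
  P(Z=IV)·f_IV = 0.20 × 0.0152773 = 0.00305545
Marginal: 0.00304905 + 0.00783036 + 0.00626283 + 0.00305545 = 0.0201977
So the posterior for Setting II is 0.00783036 / 0.0201977 ≈ 0.3877.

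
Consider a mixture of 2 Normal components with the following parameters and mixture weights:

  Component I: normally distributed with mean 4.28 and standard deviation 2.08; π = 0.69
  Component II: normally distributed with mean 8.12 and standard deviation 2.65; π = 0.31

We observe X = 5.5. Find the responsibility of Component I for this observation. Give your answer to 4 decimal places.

0.7956

Posterior ∝ prior × likelihood, so P(k | x) ∝ w_k f_k(x); normalise over all components.
Evaluate each component's likelihood at the observed value:
  f_I = (1/(2.08·√(2π)))·exp(−(5.5−4.28)²/(2·2.08²)) = 0.191799·exp(-0.17201) = 0.161489
  f_II = (1/(2.65·√(2π)))·exp(−(5.5−8.12)²/(2·2.65²)) = 0.150544·exp(-0.48874) = 0.0923434
Multiply by the mixture weights:
  w_I·f_I = 0.69 × 0.161489 = 0.111427
  w_II·f_II = 0.31 × 0.0923434 = 0.0286264
Sum: 0.111427 + 0.0286264 = 0.140054
Responsibility of Component I: 0.111427 / 0.140054 ≈ 0.7956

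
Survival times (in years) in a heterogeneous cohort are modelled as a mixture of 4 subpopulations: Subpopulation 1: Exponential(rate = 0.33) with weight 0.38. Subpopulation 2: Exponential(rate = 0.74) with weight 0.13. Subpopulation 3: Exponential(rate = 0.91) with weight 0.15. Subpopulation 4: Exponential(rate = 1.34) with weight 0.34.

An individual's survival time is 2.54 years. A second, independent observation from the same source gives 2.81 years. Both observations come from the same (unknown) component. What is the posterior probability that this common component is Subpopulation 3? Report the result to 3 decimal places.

Apply Bayes' rule: the posterior for each component is proportional to its prior times its likelihood at x.
Since both observations come from the same component, the likelihood for component k is f_k(x₁)·f_k(x₂).
  f_1 = [0.142721] × [0.130555] = 0.0186329
  f_2 = [0.112962] × [0.0925038] = 0.0104494
  f_3 = [0.0902014] × [0.0705516] = 0.00636385
  f_4 = [0.0445595] × [0.0310322] = 0.00138278
Unnormalised posteriors:
  P(Z=1)·f_1 = 0.38 × 0.0186329 = 0.00708051
  P(Z=2)·f_2 = 0.13 × 0.0104494 = 0.00135842
  P(Z=3)·f_3 = 0.15 × 0.00636385 = 0.000954578
  P(Z=4)·f_4 = 0.34 × 0.00138278 = 0.000470145
Evidence: 0.00708051 + 0.00135842 + 0.000954578 + 0.000470145 = 0.00986366
Responsibility of Subpopulation 3: 0.000954578 / 0.00986366 ≈ 0.097

0.097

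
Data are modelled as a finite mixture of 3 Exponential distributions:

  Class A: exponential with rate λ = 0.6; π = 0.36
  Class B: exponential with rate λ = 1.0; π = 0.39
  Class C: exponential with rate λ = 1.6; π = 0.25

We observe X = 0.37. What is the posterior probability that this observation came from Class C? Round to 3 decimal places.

0.333

By Bayes' theorem, P(k | x) = w_k f_k(x) / Σ_j w_j f_j(x).
Exponential densities:
  L_A = 0.480549
  L_B = 0.690734
  L_C = 0.885152
Unnormalised posteriors:
  w_A·L_A = 0.36 × 0.480549 = 0.172998
  w_B·L_B = 0.39 × 0.690734 = 0.269386
  w_C·L_C = 0.25 × 0.885152 = 0.221288
Marginal: 0.172998 + 0.269386 + 0.221288 = 0.663672
So the posterior for Class C is 0.221288 / 0.663672 ≈ 0.333.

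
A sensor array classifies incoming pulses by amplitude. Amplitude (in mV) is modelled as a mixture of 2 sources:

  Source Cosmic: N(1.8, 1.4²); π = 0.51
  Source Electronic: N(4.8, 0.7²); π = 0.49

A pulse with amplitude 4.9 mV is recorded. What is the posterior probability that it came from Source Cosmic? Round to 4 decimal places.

Apply Bayes' rule: the posterior for each component is proportional to its prior times its likelihood at x.
Normal densities:
  L_Cosmic = 0.0245525
  L_Electronic = 0.564132
Unnormalised posteriors:
  P(Z=Cosmic)·L_Cosmic = 0.51 × 0.0245525 = 0.0125218
  P(Z=Electronic)·L_Electronic = 0.49 × 0.564132 = 0.276424
Evidence: 0.0125218 + 0.276424 = 0.288946
P(Source Cosmic | data) ≈ 0.0433

0.0433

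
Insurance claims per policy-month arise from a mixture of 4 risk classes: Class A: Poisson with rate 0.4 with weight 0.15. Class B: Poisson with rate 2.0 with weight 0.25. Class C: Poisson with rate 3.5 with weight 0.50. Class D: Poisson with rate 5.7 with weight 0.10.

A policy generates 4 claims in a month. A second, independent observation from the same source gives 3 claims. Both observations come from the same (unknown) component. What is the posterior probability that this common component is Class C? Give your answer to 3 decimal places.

By Bayes' theorem, P(k | x) = π_k f_k(x) / Σ_j π_j f_j(x).
Since both observations come from the same component, the likelihood for component k is f_k(x₁)·f_k(x₂).
  f_A = [0.000715008] × [0.00715008] = 5.11237e-06
  f_B = [0.0902235] × [0.180447] = 0.0162806
  f_C = [0.188812] × [0.215785] = 0.0407429
  f_D = [0.147167] × [0.103275] = 0.0151986
Weight by the priors:
  π_A·f_A = 0.15 × 5.11237e-06 = 7.66855e-07
  π_B·f_B = 0.25 × 0.0162806 = 0.00407014
  π_C·f_C = 0.50 × 0.0407429 = 0.0203715
  π_D·f_D = 0.10 × 0.0151986 = 0.00151986
Marginal: 7.66855e-07 + 0.00407014 + 0.0203715 + 0.00151986 = 0.0259622
P(Class C | x) = 0.0203715 / 0.0259622 ≈ 0.785

0.785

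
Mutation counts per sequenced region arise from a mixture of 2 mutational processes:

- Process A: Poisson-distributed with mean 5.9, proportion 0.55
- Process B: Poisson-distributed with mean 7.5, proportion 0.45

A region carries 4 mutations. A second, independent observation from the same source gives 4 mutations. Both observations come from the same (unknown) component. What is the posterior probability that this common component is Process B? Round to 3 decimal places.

0.185

By Bayes' theorem, P(k | x) = P(Z=k) f_k(x) / Σ_j P(Z=j) f_j(x).
Since both observations come from the same component, the likelihood for component k is f_k(x₁)·f_k(x₂).
  L_A = [0.138312] × [0.138312] = 0.0191302
  L_B = [0.0729164] × [0.0729164] = 0.0053168
Prior × likelihood for each component:
  P(Z=A)·L_A = 0.55 × 0.0191302 = 0.0105216
  P(Z=B)·L_B = 0.45 × 0.0053168 = 0.00239256
Normaliser: 0.0105216 + 0.00239256 = 0.0129142
P(Process B | x) ≈ 0.185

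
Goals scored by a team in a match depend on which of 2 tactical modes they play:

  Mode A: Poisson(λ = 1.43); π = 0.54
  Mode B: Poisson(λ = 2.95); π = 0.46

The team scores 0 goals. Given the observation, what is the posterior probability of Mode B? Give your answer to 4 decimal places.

0.1571

Apply Bayes' rule: the posterior for each component is proportional to its prior times its likelihood at x.
Evaluate each component's likelihood at the observed value:
  f_A = 0.239309
  f_B = 0.0523397
Multiply by the mixture weights:
  w_A·f_A = 0.54 × 0.239309 = 0.129227
  w_B·f_B = 0.46 × 0.0523397 = 0.0240763
Marginal: 0.129227 + 0.0240763 = 0.153303
P(Mode B | x) = 0.0240763 / 0.153303 ≈ 0.1571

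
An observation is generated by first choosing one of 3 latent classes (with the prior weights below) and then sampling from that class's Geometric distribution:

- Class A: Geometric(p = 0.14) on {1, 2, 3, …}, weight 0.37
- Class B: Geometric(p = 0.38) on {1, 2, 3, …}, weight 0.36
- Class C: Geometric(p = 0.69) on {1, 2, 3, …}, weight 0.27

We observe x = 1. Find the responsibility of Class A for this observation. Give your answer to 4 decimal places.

0.1382

By Bayes' theorem, P(k | x) = π_k f_k(x) / Σ_j π_j f_j(x).
Component likelihoods at x = 1:
  L_A = 0.14·(1−0.14)^0 = 0.14·1 = 0.14
  L_B = 0.38·(1−0.38)^0 = 0.38·1 = 0.38
  L_C = 0.69·(1−0.69)^0 = 0.69·1 = 0.69
Multiply by the mixture weights:
  π_A·L_A = 0.37 × 0.14 = 0.0518
  π_B·L_B = 0.36 × 0.38 = 0.1368
  π_C·L_C = 0.27 × 0.69 = 0.1863
Marginal: 0.0518 + 0.1368 + 0.1863 = 0.3749
P(Class A | the observation) ≈ 0.1382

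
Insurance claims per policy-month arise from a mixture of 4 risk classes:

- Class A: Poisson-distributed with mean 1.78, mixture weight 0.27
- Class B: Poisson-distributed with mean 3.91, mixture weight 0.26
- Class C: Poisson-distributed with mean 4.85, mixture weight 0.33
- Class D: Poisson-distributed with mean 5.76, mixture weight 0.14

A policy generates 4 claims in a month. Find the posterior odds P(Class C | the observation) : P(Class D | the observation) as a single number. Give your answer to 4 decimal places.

Only the two components matter; the odds are (π_i f_i(x)) / (π_j f_j(x)).
Component likelihoods at x = 4 claims:
  f_A = e^(−1.78)·1.78^4/4! = 0.0705382
  f_B = e^(−3.91)·3.91^4/4! = 0.195166
  f_C = e^(−4.85)·4.85^4/4! = 0.180479
  f_D = e^(−5.76)·5.76^4/4! = 0.144525
Posterior odds = (π_C·f_C) / (π_D·f_D) = (0.33·0.180479) / (0.14·0.144525) = 0.0595582 / 0.0202335 ≈ 2.9435

2.9435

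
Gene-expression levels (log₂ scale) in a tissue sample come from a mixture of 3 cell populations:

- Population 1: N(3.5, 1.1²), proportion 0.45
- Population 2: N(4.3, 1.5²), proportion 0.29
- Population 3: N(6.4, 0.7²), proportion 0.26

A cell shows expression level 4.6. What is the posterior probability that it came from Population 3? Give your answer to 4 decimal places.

Posterior ∝ prior × likelihood, so P(k | x) ∝ P(Z=k) f_k(x); normalise over all components.
Evaluate each component's likelihood at the observed value:
  f_1 = (1/(1.1·√(2π)))·exp(−(4.6−3.5)²/(2·1.1²)) = 0.362675·exp(-0.50000) = 0.219973
  f_2 = (1/(1.5·√(2π)))·exp(−(4.6−4.3)²/(2·1.5²)) = 0.265962·exp(-0.02000) = 0.260695
  f_3 = (1/(0.7·√(2π)))·exp(−(4.6−6.4)²/(2·0.7²)) = 0.569918·exp(-3.30612) = 0.0208921
Weight by the priors:
  P(Z=1)·f_1 = 0.45 × 0.219973 = 0.098988
  P(Z=2)·f_2 = 0.29 × 0.260695 = 0.0756016
  P(Z=3)·f_3 = 0.26 × 0.0208921 = 0.00543194
Denominator: 0.098988 + 0.0756016 + 0.00543194 = 0.180022
P(Population 3 | 4.6) ≈ 0.0302

0.0302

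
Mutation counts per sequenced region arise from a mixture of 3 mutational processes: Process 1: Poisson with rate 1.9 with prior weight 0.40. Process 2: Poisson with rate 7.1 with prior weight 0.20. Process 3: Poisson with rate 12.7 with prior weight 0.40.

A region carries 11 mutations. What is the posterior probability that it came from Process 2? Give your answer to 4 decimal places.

0.1840

Apply Bayes' rule: the posterior for each component is proportional to its prior times its likelihood at x.
Poisson probabilities:
  L_1 = 4.3649e-06
  L_2 = 0.0477744
  L_3 = 0.105961
Weight by the priors:
  w_1·L_1 = 0.40 × 4.3649e-06 = 1.74596e-06
  w_2·L_2 = 0.20 × 0.0477744 = 0.00955488
  w_3·L_3 = 0.40 × 0.105961 = 0.0423843
Marginal: 1.74596e-06 + 0.00955488 + 0.0423843 = 0.051941
Responsibility of Process 2: 0.00955488 / 0.051941 ≈ 0.1840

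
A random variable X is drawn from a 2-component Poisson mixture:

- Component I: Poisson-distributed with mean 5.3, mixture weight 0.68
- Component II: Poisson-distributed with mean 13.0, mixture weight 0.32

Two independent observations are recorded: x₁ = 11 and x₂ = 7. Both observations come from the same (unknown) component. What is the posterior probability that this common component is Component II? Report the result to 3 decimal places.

0.499

The responsibility of component k is w_k f_k(x) divided by Σ_j w_j f_j(x).
Since both observations come from the same component, the likelihood for component k is f_k(x₁)·f_k(x₂).
  f_I = [0.0115909] × [0.116343] = 0.00134852
  f_II = [0.101483] × [0.0281413] = 0.00285586
Multiply by the mixture weights:
  w_I·f_I = 0.68 × 0.00134852 = 0.000916995
  w_II·f_II = 0.32 × 0.00285586 = 0.000913877
Denominator: 0.000916995 + 0.000913877 = 0.00183087
So the posterior for Component II is 0.000913877 / 0.00183087 ≈ 0.499.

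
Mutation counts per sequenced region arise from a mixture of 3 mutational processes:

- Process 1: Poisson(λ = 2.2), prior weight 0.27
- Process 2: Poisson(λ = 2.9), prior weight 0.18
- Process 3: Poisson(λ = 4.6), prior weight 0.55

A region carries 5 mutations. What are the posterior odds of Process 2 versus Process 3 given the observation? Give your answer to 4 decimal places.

0.1784

Since P(k|x) ∝ π_k f_k(x), the posterior odds are π_i f_i(x) / (π_j f_j(x)).
Component likelihoods at x = 5 mutations:
  p_1 = e^(−2.2)·2.2^5/5! = 0.0475866
  p_2 = e^(−2.9)·2.9^5/5! = 0.0940491
  p_3 = e^(−4.6)·4.6^5/5! = 0.172526
Posterior odds = (π_2·p_2) / (π_3·p_3) = (0.18·0.0940491) / (0.55·0.172526) = 0.0169288 / 0.094889 ≈ 0.1784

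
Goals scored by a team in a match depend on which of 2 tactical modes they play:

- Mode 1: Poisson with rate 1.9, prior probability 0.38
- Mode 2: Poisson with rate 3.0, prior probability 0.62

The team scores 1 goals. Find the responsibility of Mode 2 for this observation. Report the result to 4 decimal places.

0.4617

Apply Bayes' rule: the posterior for each component is proportional to its prior times its likelihood at x.
Poisson probabilities:
  L_1 = e^(−1.9)·1.9^1/1! = 0.28418
  L_2 = e^(−3.0)·3.0^1/1! = 0.149361
Weight by the priors:
  w_1·L_1 = 0.38 × 0.28418 = 0.107989
  w_2·L_2 = 0.62 × 0.149361 = 0.0926039
Denominator: 0.107989 + 0.0926039 = 0.200592
So the posterior for Mode 2 is 0.0926039 / 0.200592 ≈ 0.4617.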